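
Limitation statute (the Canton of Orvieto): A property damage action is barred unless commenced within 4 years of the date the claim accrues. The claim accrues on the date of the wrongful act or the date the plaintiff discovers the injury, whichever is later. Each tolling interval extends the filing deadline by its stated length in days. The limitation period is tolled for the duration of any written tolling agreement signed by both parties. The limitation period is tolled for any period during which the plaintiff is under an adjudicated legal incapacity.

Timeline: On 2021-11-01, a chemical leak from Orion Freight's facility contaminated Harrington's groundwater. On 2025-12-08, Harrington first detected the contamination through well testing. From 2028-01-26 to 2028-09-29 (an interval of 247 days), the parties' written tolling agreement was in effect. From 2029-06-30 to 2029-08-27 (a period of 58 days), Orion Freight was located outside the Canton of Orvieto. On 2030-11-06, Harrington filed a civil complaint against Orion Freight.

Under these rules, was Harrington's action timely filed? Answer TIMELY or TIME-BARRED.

Taking the later of the act (2021-11-01) and discovery (2025-12-08), the claim accrued on 2025-12-08.
The untolled deadline — 4 years after 2025-12-08 — is 2029-12-08.
Because the written tolling agreement ran from 2028-01-26 to 2028-09-29, the deadline is extended by 247 days to 2030-08-12.
No stated provision tolls the period for the defendant's absence, so the interval from 2029-06-30 to 2029-08-27 has no effect on the deadline.
Filing on 2030-11-06 missed the 2030-08-12 deadline — the action is time-barred.

TIME-BARRED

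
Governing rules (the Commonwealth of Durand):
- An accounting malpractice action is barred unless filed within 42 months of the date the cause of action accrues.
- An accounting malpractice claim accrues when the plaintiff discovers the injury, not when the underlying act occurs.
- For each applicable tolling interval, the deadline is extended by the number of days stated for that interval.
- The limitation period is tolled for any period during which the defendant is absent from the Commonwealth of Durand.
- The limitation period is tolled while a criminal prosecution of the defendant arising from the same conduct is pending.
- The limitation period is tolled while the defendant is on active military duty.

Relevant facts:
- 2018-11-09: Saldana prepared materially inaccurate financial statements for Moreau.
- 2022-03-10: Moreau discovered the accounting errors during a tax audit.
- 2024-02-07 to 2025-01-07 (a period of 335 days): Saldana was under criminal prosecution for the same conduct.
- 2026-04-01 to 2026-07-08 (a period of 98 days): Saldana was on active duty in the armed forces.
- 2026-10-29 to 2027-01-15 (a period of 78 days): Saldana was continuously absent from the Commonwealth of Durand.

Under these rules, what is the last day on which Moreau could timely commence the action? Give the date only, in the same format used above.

The claim did not accrue until Moreau discovered the injury on 2022-03-10; the 2018-11-09 act date does not start the clock under the stated rule.
Adding the 42 months base period to 2022-03-10 gives a deadline of 2025-09-10, before any tolling.
Because the pending criminal prosecution ran from 2024-02-07 to 2025-01-07, the deadline is extended by 335 days to 2026-08-11.
The defendant's active military service from 2026-04-01 to 2026-07-08 tolled the period for 98 days, extending the deadline to 2026-11-17.
The defendant's absence from the jurisdiction from 2026-10-29 to 2027-01-15 tolled the period for 78 days, extending the deadline to 2027-02-03.

2027-02-03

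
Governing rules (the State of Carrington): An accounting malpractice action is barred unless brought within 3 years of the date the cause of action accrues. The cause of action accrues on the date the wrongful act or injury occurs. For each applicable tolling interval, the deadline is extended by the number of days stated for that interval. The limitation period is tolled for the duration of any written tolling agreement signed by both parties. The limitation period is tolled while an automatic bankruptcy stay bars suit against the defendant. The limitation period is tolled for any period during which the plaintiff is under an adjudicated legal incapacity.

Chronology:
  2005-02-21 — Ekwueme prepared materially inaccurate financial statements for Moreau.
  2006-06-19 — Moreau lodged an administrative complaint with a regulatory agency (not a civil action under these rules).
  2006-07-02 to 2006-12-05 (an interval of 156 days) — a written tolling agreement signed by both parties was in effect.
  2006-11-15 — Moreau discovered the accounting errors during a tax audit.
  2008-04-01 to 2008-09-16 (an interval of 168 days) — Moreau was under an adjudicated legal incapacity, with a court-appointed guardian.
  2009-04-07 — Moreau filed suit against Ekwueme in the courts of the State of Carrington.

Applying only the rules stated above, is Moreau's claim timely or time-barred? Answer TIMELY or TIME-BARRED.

The claim accrued on 2005-02-21, when the wrongful act occurred; under the stated occurrence rule the 2006-11-15 discovery does not delay accrual.
3 years from 2005-02-21 is 2008-02-21.
The period was tolled for 156 days by the written tolling agreement (2006-07-02 to 2006-12-05), pushing the deadline to 2008-07-26.
The plaintiff's legal incapacity from 2008-04-01 to 2008-09-16 tolled the period for 168 days, extending the deadline to 2009-01-10.
Nothing else in the chronology tolls or restarts the period.
Moreau filed on 2009-04-07, after the 2009-01-10 deadline, so the action is time-barred.

TIME-BARRED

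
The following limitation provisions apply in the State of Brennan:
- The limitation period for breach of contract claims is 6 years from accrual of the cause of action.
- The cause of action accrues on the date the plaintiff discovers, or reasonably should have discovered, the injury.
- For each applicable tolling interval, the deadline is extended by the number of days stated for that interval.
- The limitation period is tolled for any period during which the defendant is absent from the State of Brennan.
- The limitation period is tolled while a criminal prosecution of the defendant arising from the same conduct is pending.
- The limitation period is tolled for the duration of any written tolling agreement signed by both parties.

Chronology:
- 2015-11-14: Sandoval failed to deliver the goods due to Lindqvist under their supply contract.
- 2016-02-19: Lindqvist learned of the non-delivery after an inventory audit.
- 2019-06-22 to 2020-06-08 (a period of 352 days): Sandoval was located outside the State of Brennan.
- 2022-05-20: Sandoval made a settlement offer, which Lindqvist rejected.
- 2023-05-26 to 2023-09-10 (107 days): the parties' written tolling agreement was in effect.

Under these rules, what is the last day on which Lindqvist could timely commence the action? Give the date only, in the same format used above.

2023-02-06

Under the discovery rule, the claim accrued on 2016-02-19, when Lindqvist discovered the injury — not on the 2015-11-14 date of the underlying act.
6 years from 2016-02-19 is 2022-02-19.
Because the defendant's absence from the jurisdiction ran from 2019-06-22 to 2020-06-08, the deadline is extended by 352 days to 2023-02-06.
The written tolling agreement from 2023-05-26 to 2023-09-10 began after the period had already run on 2023-02-06, so it has no tolling effect.
None of the other events listed affects the running of the period under the stated rules.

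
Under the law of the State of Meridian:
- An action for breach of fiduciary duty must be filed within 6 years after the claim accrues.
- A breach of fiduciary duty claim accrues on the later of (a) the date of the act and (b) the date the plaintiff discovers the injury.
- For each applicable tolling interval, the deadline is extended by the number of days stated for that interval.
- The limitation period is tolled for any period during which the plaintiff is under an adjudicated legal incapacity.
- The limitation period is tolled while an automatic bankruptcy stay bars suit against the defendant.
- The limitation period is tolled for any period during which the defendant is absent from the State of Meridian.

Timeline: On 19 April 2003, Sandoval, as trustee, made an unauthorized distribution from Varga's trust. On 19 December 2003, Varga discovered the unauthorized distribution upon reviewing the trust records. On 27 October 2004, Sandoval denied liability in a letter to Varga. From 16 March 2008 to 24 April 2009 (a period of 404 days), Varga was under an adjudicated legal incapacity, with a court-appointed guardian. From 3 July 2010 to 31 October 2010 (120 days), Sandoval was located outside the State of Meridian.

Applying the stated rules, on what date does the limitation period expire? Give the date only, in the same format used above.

27 May 2011

Because discovery on 19 December 2003 post-dates the 19 April 2003 act, accrual under the later-of rule falls on 19 December 2003.
6 years from 19 December 2003 is 19 December 2009.
The period was tolled for 404 days by the plaintiff's legal incapacity (16 March 2008 to 24 April 2009), pushing the deadline to 27 January 2011.
The period was tolled for 120 days by the defendant's absence from the jurisdiction (3 July 2010 to 31 October 2010), pushing the deadline to 27 May 2011.
None of the other events listed affects the running of the period under the stated rules.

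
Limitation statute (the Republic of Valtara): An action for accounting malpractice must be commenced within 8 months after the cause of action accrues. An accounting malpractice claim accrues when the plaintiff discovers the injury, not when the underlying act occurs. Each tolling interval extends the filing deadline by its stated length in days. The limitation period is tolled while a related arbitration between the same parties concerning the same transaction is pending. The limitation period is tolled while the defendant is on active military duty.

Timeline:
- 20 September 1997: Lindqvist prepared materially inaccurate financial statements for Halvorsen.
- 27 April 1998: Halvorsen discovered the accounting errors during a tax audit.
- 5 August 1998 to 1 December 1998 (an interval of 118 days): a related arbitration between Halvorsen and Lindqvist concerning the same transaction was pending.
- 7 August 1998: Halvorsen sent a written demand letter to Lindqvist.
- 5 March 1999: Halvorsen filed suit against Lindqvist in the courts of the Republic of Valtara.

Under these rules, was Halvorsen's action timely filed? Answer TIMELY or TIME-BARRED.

TIMELY

The claim did not accrue until Halvorsen discovered the injury on 27 April 1998; the 20 September 1997 act date does not start the clock under the stated rule.
8 months from 27 April 1998 is 27 December 1998.
The pending related arbitration from 5 August 1998 to 1 December 1998 tolled the period for 118 days, extending the deadline to 24 April 1999.
The other events in the timeline have no effect on the limitation period under the stated rules.
Filing on 5 March 1999 beat the 24 April 1999 deadline — the action is timely.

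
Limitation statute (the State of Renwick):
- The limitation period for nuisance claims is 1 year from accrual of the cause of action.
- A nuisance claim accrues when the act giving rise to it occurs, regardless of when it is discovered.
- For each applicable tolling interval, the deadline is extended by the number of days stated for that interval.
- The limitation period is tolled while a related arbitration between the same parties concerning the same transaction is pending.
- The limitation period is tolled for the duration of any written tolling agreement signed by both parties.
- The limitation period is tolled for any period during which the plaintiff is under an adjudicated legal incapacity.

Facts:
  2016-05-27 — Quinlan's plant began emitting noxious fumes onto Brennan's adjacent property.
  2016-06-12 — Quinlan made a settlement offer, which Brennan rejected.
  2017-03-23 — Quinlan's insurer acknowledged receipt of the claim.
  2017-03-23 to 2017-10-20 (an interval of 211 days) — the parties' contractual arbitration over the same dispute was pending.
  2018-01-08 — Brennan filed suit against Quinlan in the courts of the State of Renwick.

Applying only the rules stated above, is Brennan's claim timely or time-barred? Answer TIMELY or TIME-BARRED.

TIME-BARRED

The claim accrued on 2016-05-27, when the wrongful act occurred.
The untolled deadline — 1 year after 2016-05-27 — is 2017-05-27.
Because the pending related arbitration ran from 2017-03-23 to 2017-10-20, the deadline is extended by 211 days to 2017-12-24.
Nothing else in the chronology tolls or restarts the period.
Brennan filed on 2018-01-08, after the 2017-12-24 deadline, so the action is time-barred.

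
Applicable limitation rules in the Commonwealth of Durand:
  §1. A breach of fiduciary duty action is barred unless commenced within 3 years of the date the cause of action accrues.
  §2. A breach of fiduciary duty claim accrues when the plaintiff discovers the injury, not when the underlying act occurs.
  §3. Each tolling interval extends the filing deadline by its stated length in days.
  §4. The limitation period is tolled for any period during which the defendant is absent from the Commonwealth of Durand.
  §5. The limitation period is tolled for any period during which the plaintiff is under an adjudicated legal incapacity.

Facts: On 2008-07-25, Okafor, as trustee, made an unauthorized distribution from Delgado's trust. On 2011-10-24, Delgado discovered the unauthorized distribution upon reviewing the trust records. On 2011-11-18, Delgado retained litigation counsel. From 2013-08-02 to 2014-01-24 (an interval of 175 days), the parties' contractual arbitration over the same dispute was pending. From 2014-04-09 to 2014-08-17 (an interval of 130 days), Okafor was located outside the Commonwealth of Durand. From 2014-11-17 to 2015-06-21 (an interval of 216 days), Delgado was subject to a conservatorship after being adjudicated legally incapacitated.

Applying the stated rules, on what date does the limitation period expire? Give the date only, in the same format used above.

Accrual is tied to discovery, so the period began on 2011-10-24 rather than on 2008-07-25 when the act occurred.
3 years from 2011-10-24 is 2014-10-24.
Because the defendant's absence from the jurisdiction ran from 2014-04-09 to 2014-08-17, the deadline is extended by 130 days to 2015-03-03.
Because the plaintiff's legal incapacity ran from 2014-11-17 to 2015-06-21, the deadline is extended by 216 days to 2015-10-05.
The pending related arbitration from 2013-08-02 to 2014-01-24 does not toll the period, because no stated rule makes a pending arbitration a tolling event.
The other events in the timeline have no effect on the limitation period under the stated rules.

2015-10-05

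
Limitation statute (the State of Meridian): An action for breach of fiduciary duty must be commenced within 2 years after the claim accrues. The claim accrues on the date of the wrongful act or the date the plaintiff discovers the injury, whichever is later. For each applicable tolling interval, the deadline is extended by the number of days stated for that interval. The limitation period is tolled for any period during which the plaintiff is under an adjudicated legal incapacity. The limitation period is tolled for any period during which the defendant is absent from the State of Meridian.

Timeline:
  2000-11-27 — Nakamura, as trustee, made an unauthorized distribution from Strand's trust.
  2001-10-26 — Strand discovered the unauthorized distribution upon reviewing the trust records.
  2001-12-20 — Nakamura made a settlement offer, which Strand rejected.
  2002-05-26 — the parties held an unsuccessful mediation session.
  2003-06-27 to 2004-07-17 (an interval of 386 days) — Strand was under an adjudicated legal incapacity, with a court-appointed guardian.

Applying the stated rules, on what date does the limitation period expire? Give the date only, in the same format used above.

2004-11-15

The claim accrued on 2001-10-26 — the later of the 2000-11-27 act and the 2001-10-26 discovery.
2 years from 2001-10-26 is 2003-10-26.
The period was tolled for 386 days by the plaintiff's legal incapacity (2003-06-27 to 2004-07-17), pushing the deadline to 2004-11-15.
Nothing else in the chronology tolls or restarts the period.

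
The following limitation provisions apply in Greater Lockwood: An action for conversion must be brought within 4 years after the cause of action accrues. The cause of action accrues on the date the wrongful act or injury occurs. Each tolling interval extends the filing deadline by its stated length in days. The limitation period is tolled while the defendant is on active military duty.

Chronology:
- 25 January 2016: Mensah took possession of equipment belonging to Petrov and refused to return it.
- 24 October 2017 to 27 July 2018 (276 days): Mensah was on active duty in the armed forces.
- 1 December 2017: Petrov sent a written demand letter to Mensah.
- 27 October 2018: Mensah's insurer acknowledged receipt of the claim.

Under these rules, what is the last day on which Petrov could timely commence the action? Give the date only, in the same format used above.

27 October 2020

The limitation period began to run on 25 January 2016.
4 years from 25 January 2016 is 25 January 2020.
The defendant's active military service from 24 October 2017 to 27 July 2018 tolled the period for 276 days, extending the deadline to 27 October 2020.
The other events in the timeline have no effect on the limitation period under the stated rules.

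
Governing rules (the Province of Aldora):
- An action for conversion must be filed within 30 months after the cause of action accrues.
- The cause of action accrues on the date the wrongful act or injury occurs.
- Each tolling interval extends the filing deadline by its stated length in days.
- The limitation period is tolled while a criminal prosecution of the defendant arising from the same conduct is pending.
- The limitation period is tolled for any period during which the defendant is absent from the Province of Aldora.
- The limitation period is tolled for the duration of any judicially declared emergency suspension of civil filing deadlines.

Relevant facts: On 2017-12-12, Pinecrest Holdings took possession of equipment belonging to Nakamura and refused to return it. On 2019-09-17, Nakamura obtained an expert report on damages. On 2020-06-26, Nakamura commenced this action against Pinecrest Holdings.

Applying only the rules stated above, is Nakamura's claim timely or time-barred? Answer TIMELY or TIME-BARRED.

TIME-BARRED

The cause of action accrued on 2017-12-12, the date of the act.
Adding the 30 months base period to 2017-12-12 gives a deadline of 2020-06-12, before any tolling.
None of the other events listed affects the running of the period under the stated rules.
Filing on 2020-06-26 missed the 2020-06-12 deadline — the action is time-barred.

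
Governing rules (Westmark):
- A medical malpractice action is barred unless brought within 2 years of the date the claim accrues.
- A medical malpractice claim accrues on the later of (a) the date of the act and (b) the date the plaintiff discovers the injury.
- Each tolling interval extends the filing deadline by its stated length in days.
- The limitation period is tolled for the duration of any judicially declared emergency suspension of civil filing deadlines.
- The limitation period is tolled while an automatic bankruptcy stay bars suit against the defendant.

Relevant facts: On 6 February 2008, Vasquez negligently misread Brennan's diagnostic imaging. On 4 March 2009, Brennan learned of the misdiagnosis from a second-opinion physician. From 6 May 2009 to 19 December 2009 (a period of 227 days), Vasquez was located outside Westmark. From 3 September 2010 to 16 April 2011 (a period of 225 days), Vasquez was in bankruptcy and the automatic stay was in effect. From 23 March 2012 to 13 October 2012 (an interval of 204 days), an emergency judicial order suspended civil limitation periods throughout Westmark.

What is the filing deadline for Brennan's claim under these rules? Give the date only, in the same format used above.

15 October 2011

Because discovery on 4 March 2009 post-dates the 6 February 2008 act, accrual under the later-of rule falls on 4 March 2009.
Adding the 2 years base period to 4 March 2009 gives a deadline of 4 March 2011, before any tolling.
The automatic bankruptcy stay from 3 September 2010 to 16 April 2011 tolled the period for 225 days, extending the deadline to 15 October 2011.
By the time the emergency suspension of filing deadlines began on 23 March 2012, the limitation period had already expired on 15 October 2011; that interval cannot revive it.
No stated provision tolls the period for the defendant's absence, so the interval from 6 May 2009 to 19 December 2009 has no effect on the deadline.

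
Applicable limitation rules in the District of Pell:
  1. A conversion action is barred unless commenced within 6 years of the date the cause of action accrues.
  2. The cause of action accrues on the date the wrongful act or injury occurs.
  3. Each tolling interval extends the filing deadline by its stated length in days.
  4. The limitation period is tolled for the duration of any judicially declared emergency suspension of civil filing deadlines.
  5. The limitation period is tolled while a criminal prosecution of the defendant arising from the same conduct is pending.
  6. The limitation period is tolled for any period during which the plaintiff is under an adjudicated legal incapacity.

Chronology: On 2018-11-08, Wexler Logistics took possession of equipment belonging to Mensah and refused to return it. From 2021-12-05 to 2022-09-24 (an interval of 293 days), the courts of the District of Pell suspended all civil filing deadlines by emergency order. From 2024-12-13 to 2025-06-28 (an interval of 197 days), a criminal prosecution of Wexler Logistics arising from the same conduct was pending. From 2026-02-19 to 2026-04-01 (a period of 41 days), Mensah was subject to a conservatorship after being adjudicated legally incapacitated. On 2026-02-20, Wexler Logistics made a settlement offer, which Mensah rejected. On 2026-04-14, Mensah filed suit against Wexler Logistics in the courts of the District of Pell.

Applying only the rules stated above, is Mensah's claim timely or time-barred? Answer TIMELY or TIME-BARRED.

TIMELY

The claim accrued on 2018-11-08, when the wrongful act occurred.
6 years from 2018-11-08 is 2024-11-08.
Because the emergency suspension of filing deadlines ran from 2021-12-05 to 2022-09-24, the deadline is extended by 293 days to 2025-08-28.
Because the pending criminal prosecution ran from 2024-12-13 to 2025-06-28, the deadline is extended by 197 days to 2026-03-13.
The plaintiff's legal incapacity from 2026-02-19 to 2026-04-01 tolled the period for 41 days, extending the deadline to 2026-04-23.
Nothing else in the chronology tolls or restarts the period.
Mensah filed on 2026-04-14, before the 2026-04-23 deadline, so the action is timely.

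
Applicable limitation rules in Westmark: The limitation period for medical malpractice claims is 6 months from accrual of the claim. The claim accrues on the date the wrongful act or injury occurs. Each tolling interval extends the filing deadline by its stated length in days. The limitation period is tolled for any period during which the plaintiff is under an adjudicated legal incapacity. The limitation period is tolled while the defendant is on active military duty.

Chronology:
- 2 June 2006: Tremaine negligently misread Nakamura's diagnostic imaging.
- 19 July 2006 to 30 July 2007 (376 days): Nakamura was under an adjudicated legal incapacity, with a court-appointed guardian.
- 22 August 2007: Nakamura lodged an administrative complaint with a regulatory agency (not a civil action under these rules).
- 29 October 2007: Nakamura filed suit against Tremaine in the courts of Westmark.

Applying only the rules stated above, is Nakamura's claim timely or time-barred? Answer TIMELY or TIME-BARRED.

The claim accrued on 2 June 2006, the date of the act.
Adding the 6 months base period to 2 June 2006 gives a deadline of 2 December 2006, before any tolling.
Because the plaintiff's legal incapacity ran from 19 July 2006 to 30 July 2007, the deadline is extended by 376 days to 13 December 2007.
The other events in the timeline have no effect on the limitation period under the stated rules.
Filing on 29 October 2007 beat the 13 December 2007 deadline — the action is timely.

TIMELY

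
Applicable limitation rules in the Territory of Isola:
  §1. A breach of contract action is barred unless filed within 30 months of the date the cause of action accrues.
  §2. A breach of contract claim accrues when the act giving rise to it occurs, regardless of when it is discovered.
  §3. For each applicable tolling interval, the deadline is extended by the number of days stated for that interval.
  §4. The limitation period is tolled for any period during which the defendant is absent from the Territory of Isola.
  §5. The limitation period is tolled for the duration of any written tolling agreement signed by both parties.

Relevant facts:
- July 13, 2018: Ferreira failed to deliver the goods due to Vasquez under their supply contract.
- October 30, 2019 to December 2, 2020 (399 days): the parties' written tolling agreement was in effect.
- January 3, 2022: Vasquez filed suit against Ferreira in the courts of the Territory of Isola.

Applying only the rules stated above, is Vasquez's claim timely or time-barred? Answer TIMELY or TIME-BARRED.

The cause of action accrued on July 13, 2018, the date of the act.
Adding the 30 months base period to July 13, 2018 gives a deadline of January 13, 2021, before any tolling.
The written tolling agreement from October 30, 2019 to December 2, 2020 tolled the period for 399 days, extending the deadline to February 16, 2022.
The January 3, 2022 filing precedes the February 16, 2022 deadline; the claim is timely.

TIMELY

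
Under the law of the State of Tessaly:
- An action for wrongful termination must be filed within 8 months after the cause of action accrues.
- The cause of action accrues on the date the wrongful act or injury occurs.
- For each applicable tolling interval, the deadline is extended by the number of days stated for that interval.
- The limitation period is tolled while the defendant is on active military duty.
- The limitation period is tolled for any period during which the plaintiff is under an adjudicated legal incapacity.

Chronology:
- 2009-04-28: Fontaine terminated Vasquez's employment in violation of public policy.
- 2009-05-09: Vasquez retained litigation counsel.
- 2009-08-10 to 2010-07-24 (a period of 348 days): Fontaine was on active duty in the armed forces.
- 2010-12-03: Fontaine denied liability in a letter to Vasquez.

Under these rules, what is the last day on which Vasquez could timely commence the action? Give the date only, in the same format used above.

The claim accrued on 2009-04-28, when the wrongful act occurred.
Adding the 8 months base period to 2009-04-28 gives a deadline of 2009-12-28, before any tolling.
The period was tolled for 348 days by the defendant's active military service (2009-08-10 to 2010-07-24), pushing the deadline to 2010-12-11.
None of the other events listed affects the running of the period under the stated rules.

2010-12-11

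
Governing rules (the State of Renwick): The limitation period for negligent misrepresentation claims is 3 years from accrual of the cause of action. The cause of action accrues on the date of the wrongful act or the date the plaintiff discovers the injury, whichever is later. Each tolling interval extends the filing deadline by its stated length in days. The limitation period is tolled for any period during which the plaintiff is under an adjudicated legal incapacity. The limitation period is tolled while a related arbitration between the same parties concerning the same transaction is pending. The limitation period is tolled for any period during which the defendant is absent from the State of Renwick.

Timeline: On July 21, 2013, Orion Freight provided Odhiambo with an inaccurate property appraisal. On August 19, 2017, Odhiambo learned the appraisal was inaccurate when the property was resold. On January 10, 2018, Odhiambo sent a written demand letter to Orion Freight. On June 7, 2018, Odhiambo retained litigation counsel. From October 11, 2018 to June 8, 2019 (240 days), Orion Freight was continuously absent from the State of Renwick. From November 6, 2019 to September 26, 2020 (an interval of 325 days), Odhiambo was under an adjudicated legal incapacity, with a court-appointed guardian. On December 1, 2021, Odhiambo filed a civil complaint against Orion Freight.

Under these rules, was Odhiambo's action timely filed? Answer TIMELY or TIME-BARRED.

TIMELY

Because discovery on August 19, 2017 post-dates the July 21, 2013 act, accrual under the later-of rule falls on August 19, 2017.
The untolled deadline — 3 years after August 19, 2017 — is August 19, 2020.
Because the defendant's absence from the jurisdiction ran from October 11, 2018 to June 8, 2019, the deadline is extended by 240 days to April 16, 2021.
Because the plaintiff's legal incapacity ran from November 6, 2019 to September 26, 2020, the deadline is extended by 325 days to March 7, 2022.
The other events in the timeline have no effect on the limitation period under the stated rules.
Odhiambo filed on December 1, 2021, before the March 7, 2022 deadline, so the action is timely.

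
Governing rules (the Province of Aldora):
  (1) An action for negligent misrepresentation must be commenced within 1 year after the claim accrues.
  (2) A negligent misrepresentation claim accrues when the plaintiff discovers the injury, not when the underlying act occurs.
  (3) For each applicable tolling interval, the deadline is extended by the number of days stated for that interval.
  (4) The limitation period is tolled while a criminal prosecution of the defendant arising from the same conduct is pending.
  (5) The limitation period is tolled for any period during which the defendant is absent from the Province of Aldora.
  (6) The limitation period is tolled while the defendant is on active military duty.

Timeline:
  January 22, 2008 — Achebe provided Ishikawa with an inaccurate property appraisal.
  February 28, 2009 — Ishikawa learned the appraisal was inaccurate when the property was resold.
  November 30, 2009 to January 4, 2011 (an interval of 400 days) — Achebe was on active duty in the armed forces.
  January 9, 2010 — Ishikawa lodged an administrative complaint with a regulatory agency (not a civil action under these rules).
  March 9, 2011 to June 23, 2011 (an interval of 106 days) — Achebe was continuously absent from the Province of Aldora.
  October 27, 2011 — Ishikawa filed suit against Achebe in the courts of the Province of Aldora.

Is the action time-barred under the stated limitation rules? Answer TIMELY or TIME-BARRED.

TIME-BARRED

Under the discovery rule, the claim accrued on February 28, 2009, when Ishikawa discovered the injury — not on the January 22, 2008 date of the underlying act.
The untolled deadline — 1 year after February 28, 2009 — is February 28, 2010.
Because the defendant's active military service ran from November 30, 2009 to January 4, 2011, the deadline is extended by 400 days to April 4, 2011.
The period was tolled for 106 days by the defendant's absence from the jurisdiction (March 9, 2011 to June 23, 2011), pushing the deadline to July 19, 2011.
None of the other events listed affects the running of the period under the stated rules.
Ishikawa filed on October 27, 2011, after the July 19, 2011 deadline, so the action is time-barred.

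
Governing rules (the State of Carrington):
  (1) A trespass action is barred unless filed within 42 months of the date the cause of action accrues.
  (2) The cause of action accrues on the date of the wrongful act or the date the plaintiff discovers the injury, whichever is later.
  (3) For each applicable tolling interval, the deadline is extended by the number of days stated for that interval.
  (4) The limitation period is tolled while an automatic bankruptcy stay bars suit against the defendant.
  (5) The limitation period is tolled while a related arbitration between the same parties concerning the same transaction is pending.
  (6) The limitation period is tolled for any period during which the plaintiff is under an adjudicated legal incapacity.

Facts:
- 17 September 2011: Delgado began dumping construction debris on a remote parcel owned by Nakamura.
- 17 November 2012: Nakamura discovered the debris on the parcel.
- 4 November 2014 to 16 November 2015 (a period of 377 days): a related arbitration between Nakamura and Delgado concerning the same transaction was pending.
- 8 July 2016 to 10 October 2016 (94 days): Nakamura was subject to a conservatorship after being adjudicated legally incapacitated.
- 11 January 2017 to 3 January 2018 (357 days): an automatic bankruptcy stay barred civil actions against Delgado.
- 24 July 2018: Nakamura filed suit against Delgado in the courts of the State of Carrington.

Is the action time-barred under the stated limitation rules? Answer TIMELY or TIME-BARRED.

Because discovery on 17 November 2012 post-dates the 17 September 2011 act, accrual under the later-of rule falls on 17 November 2012.
Adding the 42 months base period to 17 November 2012 gives a deadline of 17 May 2016, before any tolling.
The period was tolled for 377 days by the pending related arbitration (4 November 2014 to 16 November 2015), pushing the deadline to 29 May 2017.
Because the plaintiff's legal incapacity ran from 8 July 2016 to 10 October 2016, the deadline is extended by 94 days to 31 August 2017.
The automatic bankruptcy stay from 11 January 2017 to 3 January 2018 tolled the period for 357 days, extending the deadline to 23 August 2018.
Nakamura filed on 24 July 2018, before the 23 August 2018 deadline, so the action is timely.

TIMELY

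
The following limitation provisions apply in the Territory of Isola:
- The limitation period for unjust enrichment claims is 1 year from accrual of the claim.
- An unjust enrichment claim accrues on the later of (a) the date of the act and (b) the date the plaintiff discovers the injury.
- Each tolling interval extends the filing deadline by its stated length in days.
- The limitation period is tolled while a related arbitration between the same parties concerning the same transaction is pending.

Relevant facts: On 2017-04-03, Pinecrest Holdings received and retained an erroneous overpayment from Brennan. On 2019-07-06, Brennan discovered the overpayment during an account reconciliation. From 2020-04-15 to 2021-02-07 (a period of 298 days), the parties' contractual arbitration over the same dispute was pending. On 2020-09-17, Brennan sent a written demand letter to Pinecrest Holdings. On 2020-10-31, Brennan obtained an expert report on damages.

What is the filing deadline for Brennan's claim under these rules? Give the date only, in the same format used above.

2021-04-30

The claim accrued on 2019-07-06 — the later of the 2017-04-03 act and the 2019-07-06 discovery.
Adding the 1 year base period to 2019-07-06 gives a deadline of 2020-07-06, before any tolling.
The period was tolled for 298 days by the pending related arbitration (2020-04-15 to 2021-02-07), pushing the deadline to 2021-04-30.
Nothing else in the chronology tolls or restarts the period.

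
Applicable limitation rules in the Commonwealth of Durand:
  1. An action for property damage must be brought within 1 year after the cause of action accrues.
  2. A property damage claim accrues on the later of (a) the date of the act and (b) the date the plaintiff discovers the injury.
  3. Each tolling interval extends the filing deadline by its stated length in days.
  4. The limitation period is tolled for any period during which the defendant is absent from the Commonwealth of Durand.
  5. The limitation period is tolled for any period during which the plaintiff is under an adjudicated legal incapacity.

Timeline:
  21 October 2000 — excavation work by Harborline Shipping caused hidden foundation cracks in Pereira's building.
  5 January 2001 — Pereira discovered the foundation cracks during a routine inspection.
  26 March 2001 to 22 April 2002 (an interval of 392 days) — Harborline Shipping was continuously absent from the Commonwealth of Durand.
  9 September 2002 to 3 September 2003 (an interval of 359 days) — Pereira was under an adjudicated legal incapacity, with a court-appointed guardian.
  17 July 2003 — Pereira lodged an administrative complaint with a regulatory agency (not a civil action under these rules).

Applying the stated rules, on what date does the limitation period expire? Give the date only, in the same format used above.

Taking the later of the act (21 October 2000) and discovery (5 January 2001), the claim accrued on 5 January 2001.
1 year from 5 January 2001 is 5 January 2002.
Because the defendant's absence from the jurisdiction ran from 26 March 2001 to 22 April 2002, the deadline is extended by 392 days to 1 February 2003.
Because the plaintiff's legal incapacity ran from 9 September 2002 to 3 September 2003, the deadline is extended by 359 days to 26 January 2004.
Nothing else in the chronology tolls or restarts the period.

26 January 2004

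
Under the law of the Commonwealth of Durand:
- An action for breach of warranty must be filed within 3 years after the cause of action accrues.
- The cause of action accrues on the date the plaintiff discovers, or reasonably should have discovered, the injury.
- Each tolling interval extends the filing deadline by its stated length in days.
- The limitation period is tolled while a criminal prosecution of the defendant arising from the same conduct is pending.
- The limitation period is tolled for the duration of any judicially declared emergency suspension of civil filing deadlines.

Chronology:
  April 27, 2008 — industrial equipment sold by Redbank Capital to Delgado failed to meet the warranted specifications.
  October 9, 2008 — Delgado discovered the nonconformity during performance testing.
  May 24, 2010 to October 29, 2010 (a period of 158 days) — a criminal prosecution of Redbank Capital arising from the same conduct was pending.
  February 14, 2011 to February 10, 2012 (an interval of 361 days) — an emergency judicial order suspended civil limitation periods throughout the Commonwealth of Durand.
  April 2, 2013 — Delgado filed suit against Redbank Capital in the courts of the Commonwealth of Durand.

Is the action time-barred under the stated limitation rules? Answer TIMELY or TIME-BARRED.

TIME-BARRED

The claim did not accrue until Delgado discovered the injury on October 9, 2008; the April 27, 2008 act date does not start the clock under the stated rule.
Adding the 3 years base period to October 9, 2008 gives a deadline of October 9, 2011, before any tolling.
The period was tolled for 158 days by the pending criminal prosecution (May 24, 2010 to October 29, 2010), pushing the deadline to March 15, 2012.
The emergency suspension of filing deadlines from February 14, 2011 to February 10, 2012 tolled the period for 361 days, extending the deadline to March 11, 2013.
Filing on April 2, 2013 missed the March 11, 2013 deadline — the action is time-barred.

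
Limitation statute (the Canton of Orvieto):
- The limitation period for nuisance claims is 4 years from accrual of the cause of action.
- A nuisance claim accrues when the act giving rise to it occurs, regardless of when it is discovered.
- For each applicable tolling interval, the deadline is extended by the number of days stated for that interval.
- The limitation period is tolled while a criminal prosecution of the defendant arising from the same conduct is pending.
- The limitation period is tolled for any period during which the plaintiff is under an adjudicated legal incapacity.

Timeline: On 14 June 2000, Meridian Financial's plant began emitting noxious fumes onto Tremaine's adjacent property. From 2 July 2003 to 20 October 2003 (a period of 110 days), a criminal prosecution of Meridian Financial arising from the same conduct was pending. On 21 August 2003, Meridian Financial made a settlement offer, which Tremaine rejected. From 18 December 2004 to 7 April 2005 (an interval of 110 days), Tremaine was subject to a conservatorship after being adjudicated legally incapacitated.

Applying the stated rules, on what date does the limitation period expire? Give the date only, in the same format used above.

The claim accrued on 14 June 2000, when the wrongful act occurred.
Adding the 4 years base period to 14 June 2000 gives a deadline of 14 June 2004, before any tolling.
The pending criminal prosecution from 2 July 2003 to 20 October 2003 tolled the period for 110 days, extending the deadline to 2 October 2004.
By the time the plaintiff's legal incapacity began on 18 December 2004, the limitation period had already expired on 2 October 2004; that interval cannot revive it.
Nothing else in the chronology tolls or restarts the period.

2 October 2004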